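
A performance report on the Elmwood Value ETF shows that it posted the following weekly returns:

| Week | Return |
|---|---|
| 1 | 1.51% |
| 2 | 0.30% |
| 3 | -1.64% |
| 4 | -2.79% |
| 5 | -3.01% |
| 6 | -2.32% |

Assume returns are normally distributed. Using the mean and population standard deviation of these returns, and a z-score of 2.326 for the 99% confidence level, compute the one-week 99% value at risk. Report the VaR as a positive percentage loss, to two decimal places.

r̄ = (1.51 + 0.3 − 1.64 − 2.79 − 3.01 − 2.32) / 6 = -7.950 / 6 = -1.3250%
Σ(r − r̄)² = 16.7526; population σ = √(16.7526/6) = 1.6710%
VaR = −(r̄ − z·σ) = −(-1.3250 − 2.326 × 1.6710) = −(-5.2117) = 5.2117%

5.21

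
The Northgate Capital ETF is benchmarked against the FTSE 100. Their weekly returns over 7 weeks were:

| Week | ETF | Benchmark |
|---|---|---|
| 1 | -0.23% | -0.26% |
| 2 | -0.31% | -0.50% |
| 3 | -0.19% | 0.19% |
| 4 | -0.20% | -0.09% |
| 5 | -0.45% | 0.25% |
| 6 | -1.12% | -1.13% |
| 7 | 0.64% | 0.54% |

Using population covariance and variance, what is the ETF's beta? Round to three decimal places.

0.773

r̄p = -0.2657%,  r̄m = -0.1429%
Cov = Σ(rp − r̄p)(rm − r̄m) / 7 = 0.2042
Var(rm) = Σ(rm − r̄m)² / 7 = 0.2643
β = Cov / Var = 0.2042 / 0.2643 = 0.7726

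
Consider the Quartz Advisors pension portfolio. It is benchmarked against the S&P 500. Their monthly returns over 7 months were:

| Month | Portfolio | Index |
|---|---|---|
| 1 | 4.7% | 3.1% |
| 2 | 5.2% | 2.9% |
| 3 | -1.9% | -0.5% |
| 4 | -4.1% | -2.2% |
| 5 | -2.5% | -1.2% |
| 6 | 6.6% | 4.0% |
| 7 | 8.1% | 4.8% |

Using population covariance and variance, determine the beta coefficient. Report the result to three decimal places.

1.777

r̄p = 2.3000%,  r̄m = 1.5571%
Cov = Σ(rp − r̄p)(rm − r̄m) / 7 = 11.8329
Var(rm) = Σ(rm − r̄m)² / 7 = 6.6596
β = Cov / Var = 11.8329 / 6.6596 = 1.7768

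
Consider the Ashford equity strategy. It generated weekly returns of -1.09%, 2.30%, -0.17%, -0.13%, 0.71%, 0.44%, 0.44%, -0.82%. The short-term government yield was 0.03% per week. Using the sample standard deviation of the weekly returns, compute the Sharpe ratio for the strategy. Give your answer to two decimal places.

0.17

r̄ = (-1.09 + 2.3 − 0.17 − 0.13 + 0.71 + 0.44 + 0.44 − 0.82) / 8 = 1.680 / 8 = 0.2100%
Σ(r − r̄)² = (-1.09 − 0.2100)² + (2.3 − 0.2100)² + (-0.17 − 0.2100)² + … = 7.7348
σ = √[7.7348 / 7] = 1.0512%
Sharpe = (r̄ − rf) / σ = (0.2100 − 0.03) / 1.0512 = 0.1800 / 1.0512 = 0.1712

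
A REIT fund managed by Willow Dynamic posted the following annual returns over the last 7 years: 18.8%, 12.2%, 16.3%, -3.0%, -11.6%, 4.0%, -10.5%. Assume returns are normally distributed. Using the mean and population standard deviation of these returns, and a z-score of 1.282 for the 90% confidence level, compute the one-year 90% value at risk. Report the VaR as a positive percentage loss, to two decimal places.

μ = (18.8 + 12.2 + 16.3 − 3 − 11.6 + 4 − 10.5) / 7 = 26.20 / 7 = 3.7429%
Population σ = √[Σ(r − μ)² / 7] = √[939.7171 / 7] = √134.2453 = 11.5864%
VaR = −(μ − z·σ) = −(3.7429 − 1.282 × 11.5864) = −(-11.1109) = 11.1109%

11.11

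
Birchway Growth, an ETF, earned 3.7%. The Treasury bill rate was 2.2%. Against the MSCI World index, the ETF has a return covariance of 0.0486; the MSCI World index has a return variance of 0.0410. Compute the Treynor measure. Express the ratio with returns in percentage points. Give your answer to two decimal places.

1.27

β = Cov / Var = 0.0486 / 0.0410 = 1.1854
Treynor = (Rp − Rf) / β = (3.7% − 2.2%) / 1.1854 = 1.50 / 1.1854 = 1.2654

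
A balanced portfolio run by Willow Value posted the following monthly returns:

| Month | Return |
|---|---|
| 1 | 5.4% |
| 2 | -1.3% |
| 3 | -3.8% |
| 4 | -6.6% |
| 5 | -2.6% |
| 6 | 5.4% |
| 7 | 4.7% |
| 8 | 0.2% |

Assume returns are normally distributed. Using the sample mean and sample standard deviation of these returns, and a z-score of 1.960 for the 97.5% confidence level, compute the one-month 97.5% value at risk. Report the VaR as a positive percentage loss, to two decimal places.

8.80

r̄ = (5.4 − 1.3 − 3.8 − 6.6 − 2.6 + 5.4 + 4.7 + 0.2) / 8 = 1.40 / 8 = 0.1750%
Sample σ = √[Σ(r − r̄)² / 7] = √[146.6550 / 7] = √20.9507 = 4.5772%
VaR = −(r̄ − z·σ) = −(0.1750 − 1.960 × 4.5772) = −(-8.7963) = 8.7963%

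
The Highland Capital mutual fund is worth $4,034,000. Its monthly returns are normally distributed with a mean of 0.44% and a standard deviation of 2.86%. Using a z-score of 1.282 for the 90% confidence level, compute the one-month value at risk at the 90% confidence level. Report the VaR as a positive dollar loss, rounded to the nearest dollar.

$130,158

Return at the 90% tail: μ − z·σ = 0.44% − 1.282 × 2.86% = 0.44 − 3.66652 = -3.22652%
VaR = −(-3.22652%) × $4,034,000 = 3.22652% × $4,034,000 = $130,158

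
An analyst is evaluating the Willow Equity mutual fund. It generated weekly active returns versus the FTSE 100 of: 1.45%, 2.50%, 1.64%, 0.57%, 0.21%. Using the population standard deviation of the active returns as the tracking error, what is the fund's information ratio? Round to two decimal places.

1.57

r̄ = (1.45 + 2.5 + 1.64 + 0.57 + 0.21) / 5 = 6.370 / 5 = 1.2740%
Population std dev = √[3.2957 / 5] = 0.8119%
IR = r̄ / tracking error = 1.2740 / 0.8119 = 1.5692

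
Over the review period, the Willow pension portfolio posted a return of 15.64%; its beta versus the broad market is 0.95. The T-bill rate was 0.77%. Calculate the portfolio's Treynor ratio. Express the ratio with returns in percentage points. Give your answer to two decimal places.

Treynor = (Rp − Rf) / β = (15.64% − 0.77%) / 0.95 = 14.87 / 0.95 = 15.6526

15.65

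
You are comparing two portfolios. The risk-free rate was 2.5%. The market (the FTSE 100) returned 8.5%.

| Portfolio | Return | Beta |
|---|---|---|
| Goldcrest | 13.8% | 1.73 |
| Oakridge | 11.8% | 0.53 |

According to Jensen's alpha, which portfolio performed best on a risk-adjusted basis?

Oakridge

Goldcrest: α = 13.8% − [2.5% + 1.73 × (8.5% − 2.5%)] = 0.920
Oakridge: α = 11.8% − [2.5% + 0.53 × (8.5% − 2.5%)] = 6.120
Highest: Oakridge (6.120).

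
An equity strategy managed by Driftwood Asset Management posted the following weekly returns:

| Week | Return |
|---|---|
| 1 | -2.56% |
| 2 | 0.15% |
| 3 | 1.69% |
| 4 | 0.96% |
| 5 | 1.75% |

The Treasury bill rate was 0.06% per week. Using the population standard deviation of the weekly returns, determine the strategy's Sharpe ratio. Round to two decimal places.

Mean return μ = 1.990 / 5 = 0.3980%
Population std dev = √[12.6243 / 5] = 1.5890%
Sharpe = (μ − rf) / σ = (0.3980 − 0.06) / 1.5890 = 0.3380 / 1.5890 = 0.2127

0.21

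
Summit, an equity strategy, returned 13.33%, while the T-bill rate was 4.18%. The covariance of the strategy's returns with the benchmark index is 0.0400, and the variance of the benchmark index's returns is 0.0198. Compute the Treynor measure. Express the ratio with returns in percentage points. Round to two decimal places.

β = Cov / Var = 0.0400 / 0.0198 = 2.0202
Treynor = (Rp − Rf) / β = (13.33% − 4.18%) / 2.0202 = 9.15 / 2.0202 = 4.5293

4.53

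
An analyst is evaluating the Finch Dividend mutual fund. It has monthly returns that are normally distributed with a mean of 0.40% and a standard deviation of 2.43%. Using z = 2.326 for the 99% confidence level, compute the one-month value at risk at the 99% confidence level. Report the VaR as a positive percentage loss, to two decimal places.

5.25

VaR (as % loss) = −(μ − z·σ) = −(0.40% − 2.326 × 2.43%) = −(-5.25218%) = 5.25218%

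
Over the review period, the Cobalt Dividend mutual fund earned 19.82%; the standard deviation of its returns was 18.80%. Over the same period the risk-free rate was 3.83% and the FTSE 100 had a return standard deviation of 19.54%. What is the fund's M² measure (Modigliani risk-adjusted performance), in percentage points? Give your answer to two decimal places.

20.45

Sharpe = (Rp − Rf) / σp = (19.82% − 3.83%) / 18.80% = 0.8505
M² = Rf + Sharpe × σm = 3.83% + 0.8505 × 19.54% = 20.4488%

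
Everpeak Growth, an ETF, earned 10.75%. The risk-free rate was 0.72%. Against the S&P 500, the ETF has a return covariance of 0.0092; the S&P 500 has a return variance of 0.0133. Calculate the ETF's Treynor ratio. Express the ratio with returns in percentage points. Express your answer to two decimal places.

14.50

β = Cov / Var = 0.0092 / 0.0133 = 0.6917
Treynor = (Rp − Rf) / β = (10.75% − 0.72%) / 0.6917 = 10.03 / 0.6917 = 14.5005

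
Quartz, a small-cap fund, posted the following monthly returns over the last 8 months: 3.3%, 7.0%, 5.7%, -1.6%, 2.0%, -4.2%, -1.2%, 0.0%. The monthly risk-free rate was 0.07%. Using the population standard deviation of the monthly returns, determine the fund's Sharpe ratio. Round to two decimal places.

0.36

μ = (3.3 + 7 + 5.7 − 1.6 + 2 − 4.2 − 1.2 + 0) / 8 = 11.00 / 8 = 1.3750%
Σ(r − μ)² = (3.3 − 1.3750)² + (7 − 1.3750)² + (5.7 − 1.3750)² + … = 102.8950
population σ = √(102.8950 / 8) = √12.8619 = 3.5863%
Sharpe = (μ − rf) / σ = (1.3750 − 0.07) / 3.5863 = 1.3050 / 3.5863 = 0.3639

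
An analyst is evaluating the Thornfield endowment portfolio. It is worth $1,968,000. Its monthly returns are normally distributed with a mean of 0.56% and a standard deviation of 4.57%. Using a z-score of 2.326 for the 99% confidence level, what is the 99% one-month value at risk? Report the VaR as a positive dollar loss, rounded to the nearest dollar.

Return at the 99% tail: μ − z·σ = 0.56% − 2.326 × 4.57% = 0.56 − 10.62982 = -10.06982%
VaR = −(-10.06982%) × $1,968,000 = 10.06982% × $1,968,000 = $198,174

$198,174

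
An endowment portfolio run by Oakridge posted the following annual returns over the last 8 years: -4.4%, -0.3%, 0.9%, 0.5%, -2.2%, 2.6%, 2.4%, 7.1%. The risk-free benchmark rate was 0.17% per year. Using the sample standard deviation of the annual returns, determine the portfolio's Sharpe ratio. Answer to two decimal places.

μ = (-4.4 − 0.3 + 0.9 + 0.5 − 2.2 + 2.6 + 2.4 + 7.1) / 8 = 0.8250%
Σ(r − μ)² = 82.8350; sample σ = √(82.8350/7) = 3.4400%
Sharpe = (μ − rf) / σ = (0.8250 − 0.17) / 3.4400 = 0.6550 / 3.4400 = 0.1904

0.19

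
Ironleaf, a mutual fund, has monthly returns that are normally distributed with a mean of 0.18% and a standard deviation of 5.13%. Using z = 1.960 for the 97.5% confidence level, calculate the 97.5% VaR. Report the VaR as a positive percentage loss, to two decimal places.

VaR (as % loss) = −(μ − z·σ) = −(0.18% − 1.960 × 5.13%) = −(-9.8748%) = 9.8748%

9.87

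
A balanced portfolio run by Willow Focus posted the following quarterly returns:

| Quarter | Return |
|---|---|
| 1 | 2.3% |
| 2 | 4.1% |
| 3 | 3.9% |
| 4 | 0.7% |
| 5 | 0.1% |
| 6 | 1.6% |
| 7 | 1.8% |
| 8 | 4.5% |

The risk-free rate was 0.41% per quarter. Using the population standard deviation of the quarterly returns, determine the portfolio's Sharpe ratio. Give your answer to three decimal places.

1.284

μ = (2.3 + 4.1 + 3.9 + 0.7 + 0.1 + 1.6 + 1.8 + 4.5) / 8 = 19.00 / 8 = 2.3750%
Σ(r − μ)² = 18.7350; population σ = √(18.7350/8) = 1.5303%
Sharpe = (μ − rf) / σ = (2.3750 − 0.41) / 1.5303 = 1.9650 / 1.5303 = 1.2841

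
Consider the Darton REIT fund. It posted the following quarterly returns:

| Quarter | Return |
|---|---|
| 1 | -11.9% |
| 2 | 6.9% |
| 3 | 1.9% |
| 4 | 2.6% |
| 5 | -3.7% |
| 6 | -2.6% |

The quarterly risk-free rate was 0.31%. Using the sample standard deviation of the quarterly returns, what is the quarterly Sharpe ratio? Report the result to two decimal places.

r̄ = (-11.9 + 6.9 + 1.9 + 2.6 − 3.7 − 2.6) / 6 = -1.1333%
Sample σ = √[Σ(r − r̄)² / 5] = √[212.3333 / 5] = √42.4667 = 6.5166%
Sharpe = (r̄ − rf) / σ = (-1.1333 − 0.31) / 6.5166 = -1.4433 / 6.5166 = -0.2215

-0.22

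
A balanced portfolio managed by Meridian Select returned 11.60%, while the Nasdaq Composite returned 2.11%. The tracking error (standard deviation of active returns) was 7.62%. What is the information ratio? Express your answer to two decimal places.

1.25

IR = (Rp − Rb) / TE = (11.60% − 2.11%) / 7.62% = 9.49% / 7.62% = 1.2454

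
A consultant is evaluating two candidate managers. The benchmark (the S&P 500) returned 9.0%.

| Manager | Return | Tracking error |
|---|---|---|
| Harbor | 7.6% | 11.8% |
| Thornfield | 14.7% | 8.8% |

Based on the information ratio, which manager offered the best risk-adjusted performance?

Thornfield

Harbor: IR = (7.6% − 9.0%) / 11.8% = -0.119
Thornfield: IR = (14.7% − 9.0%) / 8.8% = 0.648
Highest: Thornfield (0.648).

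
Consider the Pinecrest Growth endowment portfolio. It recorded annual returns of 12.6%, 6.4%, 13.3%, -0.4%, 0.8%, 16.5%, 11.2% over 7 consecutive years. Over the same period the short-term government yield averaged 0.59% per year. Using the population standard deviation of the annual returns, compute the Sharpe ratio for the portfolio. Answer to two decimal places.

μ = (12.6 + 6.4 + 13.3 − 0.4 + 0.8 + 16.5 + 11.2) / 7 = 60.40 / 7 = 8.6286%
Population σ = √[Σ(r − μ)² / 7] = √[253.9343 / 7] = √36.2763 = 6.0230%
Sharpe = (μ − rf) / σ = (8.6286 − 0.59) / 6.0230 = 8.0386 / 6.0230 = 1.3347

1.33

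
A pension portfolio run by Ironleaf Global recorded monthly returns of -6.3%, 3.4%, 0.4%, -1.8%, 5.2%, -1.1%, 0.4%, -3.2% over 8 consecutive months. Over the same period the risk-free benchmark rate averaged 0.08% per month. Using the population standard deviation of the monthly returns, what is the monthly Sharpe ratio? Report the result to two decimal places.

Mean return r̄ = -3.00 / 8 = -0.3750%
Σ(r − r̄)² = (-6.3 − (-0.3750))² + (3.4 − (-0.3750))² + … = 92.1750
population σ = √(92.1750 / 8) = √11.5219 = 3.3944%
Sharpe = (r̄ − rf) / σ = (-0.3750 − 0.08) / 3.3944 = -0.4550 / 3.3944 = -0.1340

-0.13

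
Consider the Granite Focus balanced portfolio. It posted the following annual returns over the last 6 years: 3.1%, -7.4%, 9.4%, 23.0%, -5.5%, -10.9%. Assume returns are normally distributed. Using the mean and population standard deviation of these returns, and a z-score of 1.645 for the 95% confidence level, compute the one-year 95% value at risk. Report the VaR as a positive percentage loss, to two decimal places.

r̄ = (3.1 − 7.4 + 9.4 + 23 − 5.5 − 10.9) / 6 = 11.70 / 6 = 1.9500%
Σ(r − r̄)² = (3.1 − 1.9500)² + (-7.4 − 1.9500)² + (9.4 − 1.9500)² + … = 807.9750
population σ = √(807.9750 / 6) = √134.6625 = 11.6044%
VaR = −(r̄ − z·σ) = −(1.9500 − 1.645 × 11.6044) = −(-17.1392) = 17.1392%

17.14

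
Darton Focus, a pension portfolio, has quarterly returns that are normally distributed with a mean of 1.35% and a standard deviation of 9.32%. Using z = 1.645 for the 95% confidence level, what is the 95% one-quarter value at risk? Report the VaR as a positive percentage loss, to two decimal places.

VaR (as % loss) = −(μ − z·σ) = −(1.35% − 1.645 × 9.32%) = −(-13.9814%) = 13.9814%

13.98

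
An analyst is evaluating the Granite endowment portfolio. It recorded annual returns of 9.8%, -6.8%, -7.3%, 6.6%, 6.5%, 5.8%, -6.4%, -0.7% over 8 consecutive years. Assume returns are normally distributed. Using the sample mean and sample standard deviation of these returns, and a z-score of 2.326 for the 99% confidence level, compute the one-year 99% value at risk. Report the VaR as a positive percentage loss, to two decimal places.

15.50

r̄ = (9.8 − 6.8 − 7.3 + 6.6 + 6.5 + 5.8 − 6.4 − 0.7) / 8 = 0.9375%
Σ(r − r̄)² = 349.4388; sample σ = √(349.4388/7) = 7.0654%
VaR = −(r̄ − z·σ) = −(0.9375 − 2.326 × 7.0654) = −(-15.4966) = 15.4966%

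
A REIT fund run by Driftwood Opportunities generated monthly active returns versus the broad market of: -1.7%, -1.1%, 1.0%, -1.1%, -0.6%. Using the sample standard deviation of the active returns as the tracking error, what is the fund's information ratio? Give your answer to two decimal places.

-0.68

μ = (-1.7 − 1.1 + 1 − 1.1 − 0.6) / 5 = -0.7000%
Sample std dev = √[4.2200 / 4] = 1.0271%
IR = μ / tracking error = -0.7000 / 1.0271 = -0.6815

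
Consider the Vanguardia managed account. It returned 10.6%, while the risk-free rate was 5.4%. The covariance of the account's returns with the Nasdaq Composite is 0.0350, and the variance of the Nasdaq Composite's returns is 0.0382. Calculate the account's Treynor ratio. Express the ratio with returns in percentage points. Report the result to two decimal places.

β = Cov / Var = 0.0350 / 0.0382 = 0.9162
Treynor = (Rp − Rf) / β = (10.6% − 5.4%) / 0.9162 = 5.20 / 0.9162 = 5.6756

5.68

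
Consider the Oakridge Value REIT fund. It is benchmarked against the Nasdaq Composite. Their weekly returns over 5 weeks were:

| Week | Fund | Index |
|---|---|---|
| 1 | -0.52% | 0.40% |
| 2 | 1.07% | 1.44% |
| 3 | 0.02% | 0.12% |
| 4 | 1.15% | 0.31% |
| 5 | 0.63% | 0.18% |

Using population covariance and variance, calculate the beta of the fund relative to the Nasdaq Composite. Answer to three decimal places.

0.556

r̄p = 0.4700%,  r̄m = 0.4900%
Cov = Σ(rp − r̄p)(rm − r̄m) / 5 = 0.1307
Var(rm) = Σ(rm − r̄m)² / 5 = 0.2352
β = Cov / Var = 0.1307 / 0.2352 = 0.5557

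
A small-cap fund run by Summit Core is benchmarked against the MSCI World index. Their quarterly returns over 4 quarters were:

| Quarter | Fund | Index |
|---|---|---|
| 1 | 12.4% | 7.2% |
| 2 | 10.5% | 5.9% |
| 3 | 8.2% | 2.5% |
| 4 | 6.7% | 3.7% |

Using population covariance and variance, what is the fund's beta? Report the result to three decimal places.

r̄p = 9.4500%,  r̄m = 4.8250%
Cov = Σ(rp − r̄p)(rm − r̄m) / 4 = 3.5338
Var(rm) = Σ(rm − r̄m)² / 4 = 3.3669
β = Cov / Var = 3.5338 / 3.3669 = 1.0496

1.050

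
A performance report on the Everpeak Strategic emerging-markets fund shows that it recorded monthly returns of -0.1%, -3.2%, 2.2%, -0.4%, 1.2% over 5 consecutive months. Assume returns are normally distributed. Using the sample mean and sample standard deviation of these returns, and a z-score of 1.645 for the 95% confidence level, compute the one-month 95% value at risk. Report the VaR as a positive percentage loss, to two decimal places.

μ = (-0.1 − 3.2 + 2.2 − 0.4 + 1.2) / 5 = -0.30 / 5 = -0.0600%
Σ(r − μ)² = 16.6720; sample σ = √(16.6720/4) = 2.0416%
VaR = −(μ − z·σ) = −(-0.0600 − 1.645 × 2.0416) = −(-3.4184) = 3.4184%

3.42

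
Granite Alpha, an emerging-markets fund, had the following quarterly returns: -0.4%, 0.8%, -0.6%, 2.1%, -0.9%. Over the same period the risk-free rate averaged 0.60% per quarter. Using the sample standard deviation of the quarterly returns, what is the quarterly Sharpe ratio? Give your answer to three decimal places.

-0.322

r̄ = (-0.4 + 0.8 − 0.6 + 2.1 − 0.9) / 5 = 1.00 / 5 = 0.2000%
Σ(r − r̄)² = 6.1800; sample σ = √(6.1800/4) = 1.2430%
Sharpe = (r̄ − rf) / σ = (0.2000 − 0.6) / 1.2430 = -0.4000 / 1.2430 = -0.3218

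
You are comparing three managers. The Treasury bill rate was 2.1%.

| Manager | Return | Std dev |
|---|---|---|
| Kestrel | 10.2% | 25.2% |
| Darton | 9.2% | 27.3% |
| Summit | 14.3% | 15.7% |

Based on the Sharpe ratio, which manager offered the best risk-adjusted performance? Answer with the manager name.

Summit

Kestrel: Sharpe ratio = (10.2% − 2.1%) / 25.2% = 0.321
Darton: Sharpe ratio = (9.2% − 2.1%) / 27.3% = 0.260
Summit: Sharpe ratio = (14.3% − 2.1%) / 15.7% = 0.777
Highest: Summit (0.777).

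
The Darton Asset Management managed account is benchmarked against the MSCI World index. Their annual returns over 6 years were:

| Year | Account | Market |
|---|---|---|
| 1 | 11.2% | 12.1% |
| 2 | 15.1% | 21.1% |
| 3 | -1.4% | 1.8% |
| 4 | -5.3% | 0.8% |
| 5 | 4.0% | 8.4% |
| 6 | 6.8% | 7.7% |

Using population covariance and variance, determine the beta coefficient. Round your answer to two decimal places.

r̄p = 5.0667%,  r̄m = 8.6500%
Cov = Σ(rp − r̄p)(rm − r̄m) / 6 = 45.0617
Var(rm) = Σ(rm − r̄m)² / 6 = 46.0692
β = Cov / Var = 45.0617 / 46.0692 = 0.9781

0.98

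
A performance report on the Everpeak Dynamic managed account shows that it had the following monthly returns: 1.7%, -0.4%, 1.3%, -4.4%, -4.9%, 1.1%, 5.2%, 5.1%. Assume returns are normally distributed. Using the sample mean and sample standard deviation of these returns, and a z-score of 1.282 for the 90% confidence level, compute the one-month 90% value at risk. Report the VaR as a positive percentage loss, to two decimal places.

r̄ = (1.7 − 0.4 + 1.3 − 4.4 − 4.9 + 1.1 + 5.2 + 5.1) / 8 = 4.70 / 8 = 0.5875%
Σ(r − r̄)² = (1.7 − 0.5875)² + (-0.4 − 0.5875)² + (1.3 − 0.5875)² + … = 99.6088
σ = √[99.6088 / 7] = 3.7722%
VaR = −(r̄ − z·σ) = −(0.5875 − 1.282 × 3.7722) = −(-4.2485) = 4.2485%

4.25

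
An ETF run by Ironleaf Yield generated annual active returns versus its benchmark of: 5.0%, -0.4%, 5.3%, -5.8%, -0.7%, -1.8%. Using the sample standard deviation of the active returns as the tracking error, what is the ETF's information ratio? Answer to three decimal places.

0.063

r̄ = (5 − 0.4 + 5.3 − 5.8 − 0.7 − 1.8) / 6 = 0.2667%
Σ(r − r̄)² = 90.1933; sample σ = √(90.1933/5) = 4.2472%
IR = r̄ / tracking error = 0.2667 / 4.2472 = 0.0628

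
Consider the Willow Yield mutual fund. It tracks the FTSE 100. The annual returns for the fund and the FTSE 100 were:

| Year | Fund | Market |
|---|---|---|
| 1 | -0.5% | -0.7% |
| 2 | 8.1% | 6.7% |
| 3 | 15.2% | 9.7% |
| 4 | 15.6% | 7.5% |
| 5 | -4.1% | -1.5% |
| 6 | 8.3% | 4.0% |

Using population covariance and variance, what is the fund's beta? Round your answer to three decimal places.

1.694

r̄p = 7.1000%,  r̄m = 4.2833%
Cov = Σ(rp − r̄p)(rm − r̄m) / 6 = 29.3233
Var(rm) = Σ(rm − r̄m)² / 6 = 17.3147
β = Cov / Var = 29.3233 / 17.3147 = 1.6935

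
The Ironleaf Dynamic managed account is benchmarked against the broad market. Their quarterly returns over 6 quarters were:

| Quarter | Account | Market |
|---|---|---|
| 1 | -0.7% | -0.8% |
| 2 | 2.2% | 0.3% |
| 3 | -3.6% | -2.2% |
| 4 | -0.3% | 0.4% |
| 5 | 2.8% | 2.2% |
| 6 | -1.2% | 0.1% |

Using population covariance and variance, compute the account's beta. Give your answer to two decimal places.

r̄p = -0.1333%,  r̄m = 0.0000%
Cov = Σ(rp − r̄p)(rm − r̄m) / 6 = 2.5100
Var(rm) = Σ(rm − r̄m)² / 6 = 1.7633
β = Cov / Var = 2.5100 / 1.7633 = 1.4235

1.42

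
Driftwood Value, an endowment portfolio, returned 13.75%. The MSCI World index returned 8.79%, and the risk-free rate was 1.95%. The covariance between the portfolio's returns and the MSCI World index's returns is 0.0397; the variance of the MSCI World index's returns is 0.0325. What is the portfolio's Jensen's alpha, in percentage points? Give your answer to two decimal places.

β = Cov / Var = 0.0397 / 0.0325 = 1.2215
E[R] = Rf + β(Rm − Rf) = 1.95% + 1.2215 × (8.79% − 1.95%) = 10.3051%
α = Rp − E[R] = 13.75% − 10.3051% = 3.4449

3.44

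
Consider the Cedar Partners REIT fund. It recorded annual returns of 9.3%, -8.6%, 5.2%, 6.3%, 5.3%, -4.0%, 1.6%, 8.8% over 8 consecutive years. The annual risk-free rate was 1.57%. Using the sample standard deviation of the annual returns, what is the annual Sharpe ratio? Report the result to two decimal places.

Mean return r̄ = 23.90 / 8 = 2.9875%
Σ(r − r̄)² = (9.3 − 2.9875)² + (-8.6 − 2.9875)² + (5.2 − 2.9875)² + … = 279.8688
sample σ = √(279.8688 / 7) = √39.9813 = 6.3231%
Sharpe = (r̄ − rf) / σ = (2.9875 − 1.57) / 6.3231 = 1.4175 / 6.3231 = 0.2242

0.22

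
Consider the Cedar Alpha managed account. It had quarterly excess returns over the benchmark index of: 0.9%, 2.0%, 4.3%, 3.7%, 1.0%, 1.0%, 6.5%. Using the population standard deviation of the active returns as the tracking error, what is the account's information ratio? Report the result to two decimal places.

1.40

Mean return μ = 19.40 / 7 = 2.7714%
Σ(r − μ)² = (0.9 − 2.7714)² + (2 − 2.7714)² + … = 27.4743
population σ = √(27.4743 / 7) = √3.9249 = 1.9811%
IR = μ / tracking error = 2.7714 / 1.9811 = 1.3989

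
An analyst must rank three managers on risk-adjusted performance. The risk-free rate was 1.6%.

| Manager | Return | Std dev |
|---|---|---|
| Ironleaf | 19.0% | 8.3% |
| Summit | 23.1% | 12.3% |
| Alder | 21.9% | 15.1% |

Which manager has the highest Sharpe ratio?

Ironleaf: Sharpe ratio = (19.0% − 1.6%) / 8.3% = 2.096
Summit: Sharpe ratio = (23.1% − 1.6%) / 12.3% = 1.748
Alder: Sharpe ratio = (21.9% − 1.6%) / 15.1% = 1.344
Highest: Ironleaf (2.096).

Ironleaf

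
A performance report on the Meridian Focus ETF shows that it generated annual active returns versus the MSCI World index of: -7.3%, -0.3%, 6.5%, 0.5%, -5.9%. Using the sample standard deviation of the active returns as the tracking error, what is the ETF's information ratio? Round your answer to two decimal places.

Mean return μ = -6.50 / 5 = -1.3000%
Σ(r − μ)² = 122.2400; sample σ = √(122.2400/4) = 5.5281%
IR = μ / tracking error = -1.3000 / 5.5281 = -0.2352

-0.24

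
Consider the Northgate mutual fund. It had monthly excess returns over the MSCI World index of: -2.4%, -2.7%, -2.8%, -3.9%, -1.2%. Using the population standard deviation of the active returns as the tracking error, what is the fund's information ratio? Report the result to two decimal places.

r̄ = (-2.4 − 2.7 − 2.8 − 3.9 − 1.2) / 5 = -2.6000%
Σ(r − r̄)² = 3.7400; population σ = √(3.7400/5) = 0.8649%
IR = r̄ / tracking error = -2.6000 / 0.8649 = -3.0061

-3.01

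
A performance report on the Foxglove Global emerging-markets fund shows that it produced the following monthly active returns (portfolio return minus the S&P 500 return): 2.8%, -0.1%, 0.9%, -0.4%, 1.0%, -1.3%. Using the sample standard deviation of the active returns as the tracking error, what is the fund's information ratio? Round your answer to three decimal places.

0.340

μ = (2.8 − 0.1 + 0.9 − 0.4 + 1 − 1.3) / 6 = 0.4833%
Sample σ = √[Σ(r − μ)² / 5] = √[10.1083 / 5] = √2.0217 = 1.4219%
IR = μ / tracking error = 0.4833 / 1.4219 = 0.3399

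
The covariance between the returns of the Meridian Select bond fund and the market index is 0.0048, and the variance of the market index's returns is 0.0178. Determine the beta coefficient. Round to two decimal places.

β = Cov(Rp, Rm) / Var(Rm) = 0.0048 / 0.0178 = 0.2697

0.27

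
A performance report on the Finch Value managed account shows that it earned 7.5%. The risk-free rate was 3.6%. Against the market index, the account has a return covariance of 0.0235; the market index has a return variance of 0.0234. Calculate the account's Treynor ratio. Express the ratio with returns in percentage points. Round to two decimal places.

3.88

β = Cov / Var = 0.0235 / 0.0234 = 1.0043
Treynor = (Rp − Rf) / β = (7.5% − 3.6%) / 1.0043 = 3.90 / 1.0043 = 3.8833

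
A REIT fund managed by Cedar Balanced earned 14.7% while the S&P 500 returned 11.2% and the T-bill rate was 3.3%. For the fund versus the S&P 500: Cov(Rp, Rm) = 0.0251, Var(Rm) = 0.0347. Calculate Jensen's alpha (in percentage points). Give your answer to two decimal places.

5.69

β = Cov / Var = 0.0251 / 0.0347 = 0.7233
E[R] = Rf + β(Rm − Rf) = 3.3% + 0.7233 × (11.2% − 3.3%) = 9.0141%
α = Rp − E[R] = 14.7% − 9.0141% = 5.6859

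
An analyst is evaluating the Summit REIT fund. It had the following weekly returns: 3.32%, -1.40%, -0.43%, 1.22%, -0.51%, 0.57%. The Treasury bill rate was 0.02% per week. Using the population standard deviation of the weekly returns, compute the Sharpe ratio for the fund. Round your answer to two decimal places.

0.29

r̄ = (3.32 − 1.4 − 0.43 + 1.22 − 0.51 + 0.57) / 6 = 0.4617%
Σ(r − r̄)² = (3.32 − 0.4617)² + (-1.4 − 0.4617)² + (-0.43 − 0.4617)² + … = 13.9619
σ = √[13.9619 / 6] = 1.5254%
Sharpe = (r̄ − rf) / σ = (0.4617 − 0.02) / 1.5254 = 0.4417 / 1.5254 = 0.2896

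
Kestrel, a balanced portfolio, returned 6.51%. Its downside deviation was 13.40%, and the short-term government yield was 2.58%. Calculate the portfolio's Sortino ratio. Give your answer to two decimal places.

Sortino = (Rp − Rf) / σd = (6.51% − 2.58%) / 13.40% = 3.93% / 13.40% = 0.2933

0.29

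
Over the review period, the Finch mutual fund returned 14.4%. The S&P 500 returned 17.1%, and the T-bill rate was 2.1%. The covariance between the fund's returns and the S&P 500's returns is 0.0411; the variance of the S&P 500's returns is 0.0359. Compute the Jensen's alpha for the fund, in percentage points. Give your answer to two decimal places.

-4.87

β = Cov / Var = 0.0411 / 0.0359 = 1.1448
E[R] = Rf + β(Rm − Rf) = 2.1% + 1.1448 × (17.1% − 2.1%) = 19.2720%
α = Rp − E[R] = 14.4% − 19.2720% = -4.8720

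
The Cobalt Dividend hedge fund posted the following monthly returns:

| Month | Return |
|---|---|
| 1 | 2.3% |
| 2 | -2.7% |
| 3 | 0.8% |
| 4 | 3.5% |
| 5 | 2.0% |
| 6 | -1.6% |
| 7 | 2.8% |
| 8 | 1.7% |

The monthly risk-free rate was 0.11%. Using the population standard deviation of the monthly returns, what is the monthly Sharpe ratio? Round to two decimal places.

Mean return r̄ = 8.80 / 8 = 1.1000%
Σ(r − r̄)² = (2.3 − 1.1000)² + (-2.7 − 1.1000)² + … = 33.0800
population σ = √(33.0800 / 8) = √4.1350 = 2.0335%
Sharpe = (r̄ − rf) / σ = (1.1000 − 0.11) / 2.0335 = 0.9900 / 2.0335 = 0.4868

0.49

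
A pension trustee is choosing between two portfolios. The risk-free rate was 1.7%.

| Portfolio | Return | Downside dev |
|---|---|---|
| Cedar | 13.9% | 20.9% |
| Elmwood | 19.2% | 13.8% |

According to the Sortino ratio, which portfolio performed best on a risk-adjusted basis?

Cedar: Sortino ratio = (13.9% − 1.7%) / 20.9% = 0.584
Elmwood: Sortino ratio = (19.2% − 1.7%) / 13.8% = 1.268
Highest: Elmwood (1.268).

Elmwood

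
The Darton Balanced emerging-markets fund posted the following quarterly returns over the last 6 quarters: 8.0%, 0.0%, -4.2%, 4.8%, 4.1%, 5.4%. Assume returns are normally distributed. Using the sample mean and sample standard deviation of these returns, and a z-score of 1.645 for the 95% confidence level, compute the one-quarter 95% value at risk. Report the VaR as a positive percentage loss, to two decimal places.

4.19

r̄ = (8 + 0 − 4.2 + 4.8 + 4.1 + 5.4) / 6 = 3.0167%
Sample std dev = √[96.0483 / 5] = 4.3829%
VaR = −(r̄ − z·σ) = −(3.0167 − 1.645 × 4.3829) = −(-4.1932) = 4.1932%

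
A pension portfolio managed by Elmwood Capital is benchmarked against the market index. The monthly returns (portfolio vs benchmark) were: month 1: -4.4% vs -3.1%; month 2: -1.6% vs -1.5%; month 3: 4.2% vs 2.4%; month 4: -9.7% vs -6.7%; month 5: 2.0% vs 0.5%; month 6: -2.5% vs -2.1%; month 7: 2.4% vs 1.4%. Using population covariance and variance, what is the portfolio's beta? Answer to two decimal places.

1.54

r̄p = -1.3714%,  r̄m = -1.3000%
Cov = Σ(rp − r̄p)(rm − r̄m) / 7 = 12.6057
Var(rm) = Σ(rm − r̄m)² / 7 = 8.1857
β = Cov / Var = 12.6057 / 8.1857 = 1.5400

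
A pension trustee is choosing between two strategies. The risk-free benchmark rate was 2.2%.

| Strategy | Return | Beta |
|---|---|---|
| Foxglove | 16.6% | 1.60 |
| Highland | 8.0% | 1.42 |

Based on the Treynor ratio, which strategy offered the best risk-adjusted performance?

Foxglove

Foxglove: Treynor = (16.6% − 2.2%) / 1.60 = 9.000
Highland: Treynor = (8.0% − 2.2%) / 1.42 = 4.085
Highest: Foxglove (9.000).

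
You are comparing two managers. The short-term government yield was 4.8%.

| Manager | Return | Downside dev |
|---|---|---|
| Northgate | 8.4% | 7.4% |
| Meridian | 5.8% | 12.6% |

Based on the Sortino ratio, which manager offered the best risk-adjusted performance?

Northgate: Sortino ratio = (8.4% − 4.8%) / 7.4% = 0.486
Meridian: Sortino ratio = (5.8% − 4.8%) / 12.6% = 0.079
Highest: Northgate (0.486).

Northgate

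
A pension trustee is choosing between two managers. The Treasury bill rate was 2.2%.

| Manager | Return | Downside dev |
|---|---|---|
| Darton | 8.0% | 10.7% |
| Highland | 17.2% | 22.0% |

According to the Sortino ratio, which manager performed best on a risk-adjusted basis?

Highland

Darton: Sortino ratio = (8.0% − 2.2%) / 10.7% = 0.542
Highland: Sortino ratio = (17.2% − 2.2%) / 22.0% = 0.682
Highest: Highland (0.682).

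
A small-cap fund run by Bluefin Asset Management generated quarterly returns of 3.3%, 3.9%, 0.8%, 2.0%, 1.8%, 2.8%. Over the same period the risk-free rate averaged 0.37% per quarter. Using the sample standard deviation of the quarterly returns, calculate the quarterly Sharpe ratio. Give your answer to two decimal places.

μ = (3.3 + 3.9 + 0.8 + 2 + 1.8 + 2.8) / 6 = 2.4333%
Σ(r − μ)² = 6.2933; sample σ = √(6.2933/5) = 1.1219%
Sharpe = (μ − rf) / σ = (2.4333 − 0.37) / 1.1219 = 2.0633 / 1.1219 = 1.8391

1.84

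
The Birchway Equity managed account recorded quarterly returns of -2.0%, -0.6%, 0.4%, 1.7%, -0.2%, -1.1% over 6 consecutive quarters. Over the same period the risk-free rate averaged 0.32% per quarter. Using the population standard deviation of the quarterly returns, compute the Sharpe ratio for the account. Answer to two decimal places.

-0.53

Mean return r̄ = -1.80 / 6 = -0.3000%
Population std dev = √[8.1200 / 6] = 1.1633%
Sharpe = (r̄ − rf) / σ = (-0.3000 − 0.32) / 1.1633 = -0.6200 / 1.1633 = -0.5330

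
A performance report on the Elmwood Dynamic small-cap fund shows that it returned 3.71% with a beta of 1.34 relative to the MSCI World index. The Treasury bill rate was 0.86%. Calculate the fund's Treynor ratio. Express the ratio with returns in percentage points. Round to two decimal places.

Treynor = (Rp − Rf) / β = (3.71% − 0.86%) / 1.34 = 2.85 / 1.34 = 2.1269

2.13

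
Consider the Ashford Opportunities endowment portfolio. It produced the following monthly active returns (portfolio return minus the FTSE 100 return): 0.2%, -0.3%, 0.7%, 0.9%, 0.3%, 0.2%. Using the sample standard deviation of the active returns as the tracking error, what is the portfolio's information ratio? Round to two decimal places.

0.79

Mean return r̄ = 2.00 / 6 = 0.3333%
Σ(r − r̄)² = (0.2 − 0.3333)² + (-0.3 − 0.3333)² + (0.7 − 0.3333)² + … = 0.8933
σ = √[0.8933 / 5] = 0.4227%
IR = r̄ / tracking error = 0.3333 / 0.4227 = 0.7885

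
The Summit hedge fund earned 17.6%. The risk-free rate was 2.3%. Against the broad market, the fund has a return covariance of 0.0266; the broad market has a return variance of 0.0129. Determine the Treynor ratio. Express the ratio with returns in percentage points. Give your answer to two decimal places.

7.42

β = Cov / Var = 0.0266 / 0.0129 = 2.0620
Treynor = (Rp − Rf) / β = (17.6% − 2.3%) / 2.0620 = 15.30 / 2.0620 = 7.4200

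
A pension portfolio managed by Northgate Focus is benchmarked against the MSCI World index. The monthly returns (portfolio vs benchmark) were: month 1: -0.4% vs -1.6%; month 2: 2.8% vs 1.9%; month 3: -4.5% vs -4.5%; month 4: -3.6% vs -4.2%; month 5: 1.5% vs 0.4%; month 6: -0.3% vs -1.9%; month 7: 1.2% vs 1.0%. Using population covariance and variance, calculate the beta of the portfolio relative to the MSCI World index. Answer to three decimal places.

r̄p = -0.4714%,  r̄m = -1.2714%
Cov = Σ(rp − r̄p)(rm − r̄m) / 7 = 5.6435
Var(rm) = Σ(rm − r̄m)² / 7 = 5.3592
β = Cov / Var = 5.6435 / 5.3592 = 1.0530

1.053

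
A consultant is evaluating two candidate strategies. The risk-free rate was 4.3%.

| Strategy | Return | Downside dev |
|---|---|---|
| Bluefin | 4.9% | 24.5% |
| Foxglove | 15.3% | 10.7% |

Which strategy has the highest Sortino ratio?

Foxglove

Bluefin: Sortino ratio = (4.9% − 4.3%) / 24.5% = 0.024
Foxglove: Sortino ratio = (15.3% − 4.3%) / 10.7% = 1.028
Highest: Foxglove (1.028).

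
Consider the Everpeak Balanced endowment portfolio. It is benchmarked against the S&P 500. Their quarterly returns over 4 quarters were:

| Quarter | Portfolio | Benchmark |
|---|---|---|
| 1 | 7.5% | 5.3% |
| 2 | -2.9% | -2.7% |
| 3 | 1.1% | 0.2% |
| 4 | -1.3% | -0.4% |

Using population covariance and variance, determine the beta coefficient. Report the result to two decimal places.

1.34

r̄p = 1.1000%,  r̄m = 0.6000%
Cov = Σ(rp − r̄p)(rm − r̄m) / 4 = 11.4200
Var(rm) = Σ(rm − r̄m)² / 4 = 8.5350
β = Cov / Var = 11.4200 / 8.5350 = 1.3380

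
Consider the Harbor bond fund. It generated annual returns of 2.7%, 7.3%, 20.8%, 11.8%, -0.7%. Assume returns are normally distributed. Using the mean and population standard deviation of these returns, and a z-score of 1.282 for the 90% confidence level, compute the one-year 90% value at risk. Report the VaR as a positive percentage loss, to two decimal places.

1.24

μ = (2.7 + 7.3 + 20.8 + 11.8 − 0.7) / 5 = 41.90 / 5 = 8.3800%
Population σ = √[Σ(r − μ)² / 5] = √[281.8280 / 5] = √56.3656 = 7.5077%
VaR = −(μ − z·σ) = −(8.3800 − 1.282 × 7.5077) = −(-1.2449) = 1.2449%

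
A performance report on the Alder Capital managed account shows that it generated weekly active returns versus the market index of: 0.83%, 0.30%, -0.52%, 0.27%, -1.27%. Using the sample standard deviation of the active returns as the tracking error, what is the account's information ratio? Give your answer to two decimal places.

-0.09

Mean return μ = -0.390 / 5 = -0.0780%
Σ(r − μ)² = (0.83 − (-0.0780))² + (0.3 − (-0.0780))² + (-0.52 − (-0.0780))² + … = 2.7047
σ = √[2.7047 / 4] = 0.8223%
IR = μ / tracking error = -0.0780 / 0.8223 = -0.0949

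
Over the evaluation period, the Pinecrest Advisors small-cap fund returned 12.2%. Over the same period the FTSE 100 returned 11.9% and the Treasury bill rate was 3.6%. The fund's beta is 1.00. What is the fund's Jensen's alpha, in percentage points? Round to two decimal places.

0.30

CAPM expected return = Rf + β(Rm − Rf) = 3.6% + 1.00 × (11.9% − 3.6%) = 3.6 + 1.00 × 8.30 = 11.9000%
Jensen's α = Rp − E[R] = 12.2% − 11.9000% = 0.3000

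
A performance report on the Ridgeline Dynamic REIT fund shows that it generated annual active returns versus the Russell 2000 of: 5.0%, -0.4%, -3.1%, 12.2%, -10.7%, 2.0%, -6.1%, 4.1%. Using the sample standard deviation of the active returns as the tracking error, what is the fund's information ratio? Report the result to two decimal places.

μ = (5 − 0.4 − 3.1 + 12.2 − 10.7 + 2 − 6.1 + 4.1) / 8 = 3.00 / 8 = 0.3750%
Σ(r − μ)² = (5 − 0.3750)² + (-0.4 − 0.3750)² + (-3.1 − 0.3750)² + … = 354.9950
sample σ = √(354.9950 / 7) = √50.7136 = 7.1213%
IR = μ / tracking error = 0.3750 / 7.1213 = 0.0527

0.05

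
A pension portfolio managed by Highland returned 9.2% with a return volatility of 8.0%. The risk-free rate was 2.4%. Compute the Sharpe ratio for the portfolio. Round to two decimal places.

0.85

Sharpe = (Rp − Rf) / σp = (9.2% − 2.4%) / 8.0% = 6.80% / 8.0% = 0.8500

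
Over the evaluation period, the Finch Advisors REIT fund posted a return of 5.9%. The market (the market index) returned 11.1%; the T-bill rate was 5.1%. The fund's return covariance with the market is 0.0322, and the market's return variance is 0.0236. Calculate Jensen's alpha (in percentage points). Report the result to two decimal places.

-7.39

β = Cov / Var = 0.0322 / 0.0236 = 1.3644
E[R] = Rf + β(Rm − Rf) = 5.1% + 1.3644 × (11.1% − 5.1%) = 13.2864%
α = Rp − E[R] = 5.9% − 13.2864% = -7.3864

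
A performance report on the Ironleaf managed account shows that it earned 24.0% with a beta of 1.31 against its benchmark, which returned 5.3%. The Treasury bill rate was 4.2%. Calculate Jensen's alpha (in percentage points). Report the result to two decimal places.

CAPM expected return = Rf + β(Rm − Rf) = 4.2% + 1.31 × (5.3% − 4.2%) = 4.2 + 1.31 × 1.10 = 5.6410%
Jensen's α = Rp − E[R] = 24.0% − 5.6410% = 18.3590

18.36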